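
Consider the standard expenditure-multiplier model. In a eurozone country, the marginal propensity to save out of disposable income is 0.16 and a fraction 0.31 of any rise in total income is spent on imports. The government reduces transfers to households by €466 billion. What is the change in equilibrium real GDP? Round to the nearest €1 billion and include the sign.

−€833 billion

MPC = 1 − MPS = 1 − 0.16 = 0.84.
The transfer change shifts disposable income by −€466 billion, so first-round consumption changes by c·ΔTR = 0.84 × (−€466 billion) = −€391.44 billion.
Expenditure multiplier = 1/(1 − c + m) = 1/(1 − 0.84 + 0.31) = 1/0.47 ≈ 2.128.
The transfer multiplier is c × k ≈ 1.787, so ΔY = k × (c·ΔTR) = (−€391.44 billion) / 0.47 ≈ −€833 billion.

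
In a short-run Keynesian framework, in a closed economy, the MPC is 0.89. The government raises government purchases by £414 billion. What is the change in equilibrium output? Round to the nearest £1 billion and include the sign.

+£3,764 billion

Expenditure multiplier = 1/(1 − MPC) = 1/(1 − 0.89) = 1/0.11 ≈ 9.091.
ΔY = k × ΔG = (+£414 billion) / 0.11 ≈ +£3,764 billion.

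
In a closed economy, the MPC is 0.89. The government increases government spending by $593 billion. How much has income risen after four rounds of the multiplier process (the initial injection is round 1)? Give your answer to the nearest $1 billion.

$2,009 billion

Round 1 adds ΔG = $593 billion; each later round is MPC = 0.89 times the previous.
After 4 rounds: 593 + 527.77 + 469.7153 + 418.046617 = ΔG·(1 − c^4)/(1 − c) = 593 × (1 − 0.62742241)/0.11 ≈ $2,009 billion.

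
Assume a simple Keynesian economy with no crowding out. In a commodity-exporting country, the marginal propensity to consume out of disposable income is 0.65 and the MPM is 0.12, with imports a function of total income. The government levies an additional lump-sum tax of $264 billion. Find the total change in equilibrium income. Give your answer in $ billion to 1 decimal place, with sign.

−$365.1 billion

A lump-sum tax change of +$264 billion shifts disposable income by −$264 billion; first-round consumption changes by −c × ΔT = −0.65 × (+$264 billion) = −$171.6 billion.
Expenditure multiplier = 1/(1 − c + m) = 1/(1 − 0.65 + 0.12) = 1/0.47 ≈ 2.128.
The tax multiplier is −c × k ≈ −1.383, so ΔY = k × (−c·ΔT) = (−$171.6 billion) / 0.47 ≈ −$365.1 billion.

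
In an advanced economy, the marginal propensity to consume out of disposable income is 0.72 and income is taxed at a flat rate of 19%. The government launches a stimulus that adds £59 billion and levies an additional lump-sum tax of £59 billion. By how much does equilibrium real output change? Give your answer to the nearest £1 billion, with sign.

Expenditure multiplier = 1/(1 − c(1−t)) = 1/(1 − 0.72×0.81) = 1/0.4168 ≈ 2.399.
ΔG contributes k·ΔG = (+£59 billion) / 0.4168 ≈ +£141.6 billion.
ΔT of +£59 billion changes first-round spending by −c·ΔT = −£42.48 billion, contributing k·(−c·ΔT) = (−£42.48 billion) / 0.4168 ≈ −£101.9 billion.
Net ΔY = k(ΔG − c·ΔT) = (+£16.52 billion) / 0.4168 ≈ +£40 billion.

+£40 billion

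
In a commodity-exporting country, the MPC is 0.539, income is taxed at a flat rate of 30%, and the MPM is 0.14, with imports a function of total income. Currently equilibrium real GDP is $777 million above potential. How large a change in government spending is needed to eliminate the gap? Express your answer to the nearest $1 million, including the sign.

−$593 million

Spending multiplier = 1/(1 − c(1−t) + m) = 1/(1 − 0.539×0.7 + 0.14) = 1/0.7627 ≈ 1.311.
Need ΔY = −$777 million, so ΔG = ΔY/k = (−$777 million) × 0.7627 ≈ −$593 million.
The government should cut government spending by $593 million.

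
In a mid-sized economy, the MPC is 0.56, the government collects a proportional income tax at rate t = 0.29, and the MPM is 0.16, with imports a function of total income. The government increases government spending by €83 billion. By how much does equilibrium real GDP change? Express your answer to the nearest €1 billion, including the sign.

Spending multiplier = 1/(1 − c(1−t) + m) = 1/(1 − 0.56×0.71 + 0.16) = 1/0.7624 ≈ 1.312.
ΔY = k × ΔG = (+€83 billion) / 0.7624 ≈ +€109 billion.

+€109 billion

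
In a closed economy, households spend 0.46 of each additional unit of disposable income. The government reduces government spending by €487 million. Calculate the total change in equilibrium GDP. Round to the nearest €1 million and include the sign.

Government-spending multiplier = 1/(1 − MPC) = 1/(1 − 0.46) = 1/0.54 ≈ 1.852.
ΔY = k × ΔG = (−€487 million) / 0.54 ≈ −€902 million.

−€902 million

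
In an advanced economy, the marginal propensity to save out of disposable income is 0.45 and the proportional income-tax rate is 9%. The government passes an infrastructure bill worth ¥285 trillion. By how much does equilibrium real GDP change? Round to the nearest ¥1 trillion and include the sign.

MPC = 1 − MPS = 1 − 0.45 = 0.55.
Government-spending multiplier = 1/(1 − c(1−t)) = 1/(1 − 0.55×0.91) = 1/0.4995 ≈ 2.002.
ΔY = k × ΔG = (+¥285 trillion) / 0.4995 ≈ +¥571 trillion.

+¥571 trillion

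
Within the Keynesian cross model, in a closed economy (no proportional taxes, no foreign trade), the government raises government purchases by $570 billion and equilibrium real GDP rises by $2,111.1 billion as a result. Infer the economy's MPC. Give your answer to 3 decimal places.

Implied spending multiplier k = ΔY/ΔG = 2,111.1/570 ≈ 3.7037.
Since k = 1/(1 − MPC), MPC = 1 − 1/k = 1 − ΔG/ΔY = 1 − 570/2,111.1 ≈ 0.730.

0.730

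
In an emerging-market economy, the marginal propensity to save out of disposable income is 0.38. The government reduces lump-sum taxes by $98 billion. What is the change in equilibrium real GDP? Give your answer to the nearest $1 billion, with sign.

MPC = 1 − MPS = 1 − 0.38 = 0.62.
A lump-sum tax change of −$98 billion shifts disposable income by +$98 billion; first-round consumption changes by −c × ΔT = −0.62 × (−$98 billion) = +$60.76 billion.
Expenditure multiplier = 1/(1 − MPC) = 1/(1 − 0.62) = 1/0.38 ≈ 2.632.
The tax multiplier is −c × k ≈ −1.632, so ΔY = k × (−c·ΔT) = (+$60.76 billion) / 0.38 ≈ +$160 billion.

+$160 billion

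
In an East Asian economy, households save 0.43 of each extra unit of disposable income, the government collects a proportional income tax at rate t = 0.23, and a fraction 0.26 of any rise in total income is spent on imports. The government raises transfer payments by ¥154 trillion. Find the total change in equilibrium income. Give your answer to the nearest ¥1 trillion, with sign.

MPC = 1 − MPS = 1 − 0.43 = 0.57.
The transfer change shifts disposable income by +¥154 trillion, so first-round consumption changes by c·ΔTR = 0.57 × (+¥154 trillion) = +¥87.78 trillion.
Expenditure multiplier = 1/(1 − c(1−t) + m) = 1/(1 − 0.57×0.77 + 0.26) = 1/0.8211 ≈ 1.218.
The transfer multiplier is c × k ≈ 0.694, so ΔY = k × (c·ΔTR) = (+¥87.78 trillion) / 0.8211 ≈ +¥107 trillion.

+¥107 trillion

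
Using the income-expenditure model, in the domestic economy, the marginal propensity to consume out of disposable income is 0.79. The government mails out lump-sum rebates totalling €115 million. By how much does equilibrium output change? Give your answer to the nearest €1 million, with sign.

+€433 million

A lump-sum tax change of −€115 million shifts disposable income by +€115 million; first-round consumption changes by −c × ΔT = −0.79 × (−€115 million) = +€90.85 million.
Expenditure multiplier = 1/(1 − MPC) = 1/(1 − 0.79) = 1/0.21 ≈ 4.762.
The tax multiplier is −c × k ≈ −3.762, so ΔY = k × (−c·ΔT) = (+€90.85 million) / 0.21 ≈ +€433 million.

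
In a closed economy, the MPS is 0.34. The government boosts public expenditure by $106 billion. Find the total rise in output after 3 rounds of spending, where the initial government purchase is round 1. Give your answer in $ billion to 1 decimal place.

MPC = 1 − MPS = 1 − 0.34 = 0.66.
Round 1 adds ΔG = $106 billion; each later round is MPC = 0.66 times the previous.
After 3 rounds: 106 + 69.96 + 46.1736 = ΔG·(1 − c^3)/(1 − c) = 106 × (1 − 0.287496)/0.34 ≈ $222.1 billion.

$222.1 billion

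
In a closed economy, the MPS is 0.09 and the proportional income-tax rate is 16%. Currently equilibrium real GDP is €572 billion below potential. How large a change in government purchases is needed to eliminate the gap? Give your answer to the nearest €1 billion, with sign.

MPC = 1 − MPS = 1 − 0.09 = 0.91.
Spending multiplier = 1/(1 − c(1−t)) = 1/(1 − 0.91×0.84) = 1/0.2356 ≈ 4.244.
Need ΔY = +€572 billion, so ΔG = ΔY/k = (+€572 billion) × 0.2356 ≈ +€135 billion.
The government should increase government purchases by €135 billion.

+€135 billion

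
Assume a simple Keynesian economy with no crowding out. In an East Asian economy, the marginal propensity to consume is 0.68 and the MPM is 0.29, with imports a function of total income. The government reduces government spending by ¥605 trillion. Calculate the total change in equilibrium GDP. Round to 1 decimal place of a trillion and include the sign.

Expenditure multiplier = 1/(1 − c + m) = 1/(1 − 0.68 + 0.29) = 1/0.61 ≈ 1.639.
ΔY = k × ΔG = (−¥605 trillion) / 0.61 ≈ −¥991.8 trillion.

−¥991.8 trillion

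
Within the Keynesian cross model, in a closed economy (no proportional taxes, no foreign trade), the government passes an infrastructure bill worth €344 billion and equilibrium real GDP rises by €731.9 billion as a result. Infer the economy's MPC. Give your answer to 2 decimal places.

Implied spending multiplier k = ΔY/ΔG = 731.9/344 ≈ 2.1276.
Since k = 1/(1 − MPC), MPC = 1 − 1/k = 1 − ΔG/ΔY = 1 − 344/731.9 ≈ 0.53.

0.53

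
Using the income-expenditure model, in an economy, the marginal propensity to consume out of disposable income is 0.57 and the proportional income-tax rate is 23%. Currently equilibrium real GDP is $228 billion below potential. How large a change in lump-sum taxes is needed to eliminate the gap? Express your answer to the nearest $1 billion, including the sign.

Spending multiplier = 1/(1 − c(1−t)) = 1/(1 − 0.57×0.77) = 1/0.5611 ≈ 1.782.
Tax multiplier = −c·k = −0.57/0.5611 ≈ −1.016. Need ΔY = +$228 billion, so ΔT = ΔY/(−c·k) = −(+$228 billion) × 0.5611 / 0.57 ≈ −$224 billion.
The government should cut lump-sum taxes by $224 billion.

−$224 billion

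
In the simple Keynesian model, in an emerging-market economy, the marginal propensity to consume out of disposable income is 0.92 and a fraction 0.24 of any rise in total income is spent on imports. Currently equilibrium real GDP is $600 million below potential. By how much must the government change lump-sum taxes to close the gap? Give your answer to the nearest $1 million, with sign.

Spending multiplier = 1/(1 − c + m) = 1/(1 − 0.92 + 0.24) = 1/0.32 = 3.125.
Tax multiplier = −c·k = −0.92/0.32 = −2.875. Need ΔY = +$600 million, so ΔT = ΔY/(−c·k) = −(+$600 million) × 0.32 / 0.92 ≈ −$209 million.
The government should cut lump-sum taxes by $209 million.

−$209 million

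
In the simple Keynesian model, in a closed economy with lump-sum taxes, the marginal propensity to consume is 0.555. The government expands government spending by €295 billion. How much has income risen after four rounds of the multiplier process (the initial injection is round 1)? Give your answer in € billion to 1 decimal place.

Round 1 adds ΔG = €295 billion; each later round is MPC = 0.555 times the previous.
After 4 rounds: 295 + 163.725 + 90.867375 + 50.431393125 = ΔG·(1 − c^4)/(1 − c) = 295 × (1 − 0.094879400625)/0.445 ≈ €600 billion.

€600.0 billion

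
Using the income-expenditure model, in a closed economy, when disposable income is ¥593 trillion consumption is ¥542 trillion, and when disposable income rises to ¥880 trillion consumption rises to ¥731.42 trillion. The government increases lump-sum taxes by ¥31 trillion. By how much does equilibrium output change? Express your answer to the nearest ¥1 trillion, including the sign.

−¥60 trillion

MPC = ΔC/ΔYd = (731.42 − 542)/(880 − 593) = 189.42/287 = 0.66.
A lump-sum tax change of +¥31 trillion shifts disposable income by −¥31 trillion; first-round consumption changes by −c × ΔT = −0.66 × (+¥31 trillion) = −¥20.46 trillion.
Expenditure multiplier = 1/(1 − MPC) = 1/(1 − 0.66) = 1/0.34 ≈ 2.941.
The tax multiplier is −c × k ≈ −1.941, so ΔY = k × (−c·ΔT) = (−¥20.46 trillion) / 0.34 ≈ −¥60 trillion.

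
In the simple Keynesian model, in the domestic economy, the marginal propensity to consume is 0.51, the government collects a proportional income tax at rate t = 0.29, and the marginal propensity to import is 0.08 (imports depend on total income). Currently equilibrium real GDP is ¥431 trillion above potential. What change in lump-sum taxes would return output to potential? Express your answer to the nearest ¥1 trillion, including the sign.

Spending multiplier = 1/(1 − c(1−t) + m) = 1/(1 − 0.51×0.71 + 0.08) = 1/0.7179 ≈ 1.393.
Tax multiplier = −c·k = −0.51/0.7179 ≈ −0.71. Need ΔY = −¥431 trillion, so ΔT = ΔY/(−c·k) = −(−¥431 trillion) × 0.7179 / 0.51 ≈ +¥607 trillion.
The government should raise lump-sum taxes by ¥607 trillion.

+¥607 trillion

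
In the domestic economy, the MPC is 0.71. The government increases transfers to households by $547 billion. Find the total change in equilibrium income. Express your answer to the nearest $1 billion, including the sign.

+$1,339 billion

The transfer change shifts disposable income by +$547 billion, so first-round consumption changes by c·ΔTR = 0.71 × (+$547 billion) = +$388.37 billion.
Expenditure multiplier = 1/(1 − MPC) = 1/(1 − 0.71) = 1/0.29 ≈ 3.448.
The transfer multiplier is c × k ≈ 2.448, so ΔY = k × (c·ΔTR) = (+$388.37 billion) / 0.29 ≈ +$1,339 billion.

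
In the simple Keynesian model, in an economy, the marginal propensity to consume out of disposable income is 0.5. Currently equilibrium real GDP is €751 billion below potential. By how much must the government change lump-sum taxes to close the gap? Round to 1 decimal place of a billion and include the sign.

Spending multiplier = 1/(1 − MPC) = 1/(1 − 0.5) = 1/0.5 = 2.
Tax multiplier = −c·k = −0.5/0.5 = −1. Need ΔY = +€751 billion, so ΔT = ΔY/(−c·k) = −(+€751 billion) × 0.5 / 0.5 = −€751 billion.
The government should cut lump-sum taxes by €751 billion.

−€751.0 billion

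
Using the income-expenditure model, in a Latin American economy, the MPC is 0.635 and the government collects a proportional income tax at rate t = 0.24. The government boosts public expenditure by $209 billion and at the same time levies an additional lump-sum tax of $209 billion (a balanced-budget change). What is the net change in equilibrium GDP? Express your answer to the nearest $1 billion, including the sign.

Expenditure multiplier = 1/(1 − c(1−t)) = 1/(1 − 0.635×0.76) = 1/0.5174 ≈ 1.933.
ΔG contributes k·ΔG = (+$209 billion) / 0.5174 ≈ +$403.9 billion.
ΔT of +$209 billion changes first-round spending by −c·ΔT = −$132.715 billion, contributing k·(−c·ΔT) = (−$132.715 billion) / 0.5174 ≈ −$256.5 billion.
Net ΔY = k(ΔG − c·ΔT) = (+$76.285 billion) / 0.5174 ≈ +$147 billion.

+$147 billion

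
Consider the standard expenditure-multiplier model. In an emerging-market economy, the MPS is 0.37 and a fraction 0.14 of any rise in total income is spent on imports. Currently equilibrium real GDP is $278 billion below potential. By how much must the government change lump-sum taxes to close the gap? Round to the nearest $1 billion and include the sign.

MPC = 1 − MPS = 1 − 0.37 = 0.63.
Spending multiplier = 1/(1 − c + m) = 1/(1 − 0.63 + 0.14) = 1/0.51 ≈ 1.961.
Tax multiplier = −c·k = −0.63/0.51 ≈ −1.235. Need ΔY = +$278 billion, so ΔT = ΔY/(−c·k) = −(+$278 billion) × 0.51 / 0.63 ≈ −$225 billion.
The government should cut lump-sum taxes by $225 billion.

−$225 billion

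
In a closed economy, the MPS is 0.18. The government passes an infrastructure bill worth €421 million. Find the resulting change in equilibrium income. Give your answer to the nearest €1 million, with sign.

+€2,339 million

MPC = 1 − MPS = 1 − 0.18 = 0.82.
Expenditure multiplier = 1/(1 − MPC) = 1/(1 − 0.82) = 1/0.18 ≈ 5.556.
ΔY = k × ΔG = (+€421 million) / 0.18 ≈ +€2,339 million.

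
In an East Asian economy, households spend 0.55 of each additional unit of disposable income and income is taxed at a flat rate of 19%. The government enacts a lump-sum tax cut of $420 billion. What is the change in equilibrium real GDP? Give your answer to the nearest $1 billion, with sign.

+$417 billion

A lump-sum tax change of −$420 billion shifts disposable income by +$420 billion; first-round consumption changes by −c × ΔT = −0.55 × (−$420 billion) = +$231 billion.
Expenditure multiplier = 1/(1 − c(1−t)) = 1/(1 − 0.55×0.81) = 1/0.5545 ≈ 1.803.
The tax multiplier is −c × k ≈ −0.992, so ΔY = k × (−c·ΔT) = (+$231 billion) / 0.5545 ≈ +$417 billion.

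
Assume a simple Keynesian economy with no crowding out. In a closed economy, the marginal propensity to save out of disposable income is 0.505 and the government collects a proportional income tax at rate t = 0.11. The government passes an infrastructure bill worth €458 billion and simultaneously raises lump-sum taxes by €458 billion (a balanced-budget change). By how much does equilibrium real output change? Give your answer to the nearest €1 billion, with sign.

+€413 billion

MPC = 1 − MPS = 1 − 0.505 = 0.495.
Expenditure multiplier = 1/(1 − c(1−t)) = 1/(1 − 0.495×0.89) = 1/0.55945 ≈ 1.787.
ΔG contributes k·ΔG = (+€458 billion) / 0.55945 ≈ +€818.7 billion.
ΔT of +€458 billion changes first-round spending by −c·ΔT = −€226.71 billion, contributing k·(−c·ΔT) = (−€226.71 billion) / 0.55945 ≈ −€405.2 billion.
Net ΔY = k(ΔG − c·ΔT) = (+€231.29 billion) / 0.55945 ≈ +€413 billion.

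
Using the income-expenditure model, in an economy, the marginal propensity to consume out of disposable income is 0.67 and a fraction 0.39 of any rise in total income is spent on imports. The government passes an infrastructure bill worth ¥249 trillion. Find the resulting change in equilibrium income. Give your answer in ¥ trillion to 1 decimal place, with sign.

Government-spending multiplier = 1/(1 − c + m) = 1/(1 − 0.67 + 0.39) = 1/0.72 ≈ 1.389.
ΔY = k × ΔG = (+¥249 trillion) / 0.72 ≈ +¥345.8 trillion.

+¥345.8 trillion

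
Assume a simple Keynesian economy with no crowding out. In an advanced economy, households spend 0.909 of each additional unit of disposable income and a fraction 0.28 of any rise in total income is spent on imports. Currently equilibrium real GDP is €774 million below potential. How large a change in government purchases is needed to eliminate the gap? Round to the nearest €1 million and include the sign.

+€287 million

Spending multiplier = 1/(1 − c + m) = 1/(1 − 0.909 + 0.28) = 1/0.371 ≈ 2.695.
Need ΔY = +€774 million, so ΔG = ΔY/k = (+€774 million) × 0.371 ≈ +€287 million.
The government should increase government purchases by €287 million.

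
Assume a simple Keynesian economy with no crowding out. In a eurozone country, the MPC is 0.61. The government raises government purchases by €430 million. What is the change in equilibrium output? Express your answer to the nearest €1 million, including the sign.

+€1,103 million

Expenditure multiplier = 1/(1 − MPC) = 1/(1 − 0.61) = 1/0.39 ≈ 2.564.
ΔY = k × ΔG = (+€430 million) / 0.39 ≈ +€1,103 million.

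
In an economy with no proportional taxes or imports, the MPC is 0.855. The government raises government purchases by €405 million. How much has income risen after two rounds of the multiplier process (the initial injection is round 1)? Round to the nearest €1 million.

€751 million

Round 1 adds ΔG = €405 million; each later round is MPC = 0.855 times the previous.
After 2 rounds: 405 + 346.275 = ΔG·(1 − c^2)/(1 − c) = 405 × (1 − 0.731025)/0.145 ≈ €751 million.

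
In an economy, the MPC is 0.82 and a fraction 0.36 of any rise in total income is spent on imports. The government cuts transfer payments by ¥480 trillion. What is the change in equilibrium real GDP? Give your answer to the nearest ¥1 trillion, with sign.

−¥729 trillion

The transfer change shifts disposable income by −¥480 trillion, so first-round consumption changes by c·ΔTR = 0.82 × (−¥480 trillion) = −¥393.6 trillion.
Expenditure multiplier = 1/(1 − c + m) = 1/(1 − 0.82 + 0.36) = 1/0.54 ≈ 1.852.
The transfer multiplier is c × k ≈ 1.519, so ΔY = k × (c·ΔTR) = (−¥393.6 trillion) / 0.54 ≈ −¥729 trillion.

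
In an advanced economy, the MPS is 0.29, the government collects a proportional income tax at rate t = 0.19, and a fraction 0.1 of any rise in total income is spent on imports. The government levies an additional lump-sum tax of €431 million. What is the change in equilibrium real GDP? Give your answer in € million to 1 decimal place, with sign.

−€583.0 million

MPC = 1 − MPS = 1 − 0.29 = 0.71.
A lump-sum tax change of +€431 million shifts disposable income by −€431 million; first-round consumption changes by −c × ΔT = −0.71 × (+€431 million) = −€306.01 million.
Expenditure multiplier = 1/(1 − c(1−t) + m) = 1/(1 − 0.71×0.81 + 0.1) = 1/0.5249 ≈ 1.905.
The tax multiplier is −c × k ≈ −1.353, so ΔY = k × (−c·ΔT) = (−€306.01 million) / 0.5249 ≈ −€583 million.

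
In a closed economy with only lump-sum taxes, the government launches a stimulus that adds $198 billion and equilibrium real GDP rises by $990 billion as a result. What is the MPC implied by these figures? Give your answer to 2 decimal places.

0.80

Implied spending multiplier k = ΔY/ΔG = 990/198 = 5.
Since k = 1/(1 − MPC), MPC = 1 − 1/k = 1 − ΔG/ΔY = 1 − 198/990 = 0.80.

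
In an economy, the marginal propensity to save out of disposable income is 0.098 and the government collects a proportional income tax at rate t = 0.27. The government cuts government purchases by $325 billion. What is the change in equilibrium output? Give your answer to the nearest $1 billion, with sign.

−$952 billion

MPC = 1 − MPS = 1 − 0.098 = 0.902.
Expenditure multiplier = 1/(1 − c(1−t)) = 1/(1 − 0.902×0.73) = 1/0.34154 ≈ 2.928.
ΔY = k × ΔG = (−$325 billion) / 0.34154 ≈ −$952 billion.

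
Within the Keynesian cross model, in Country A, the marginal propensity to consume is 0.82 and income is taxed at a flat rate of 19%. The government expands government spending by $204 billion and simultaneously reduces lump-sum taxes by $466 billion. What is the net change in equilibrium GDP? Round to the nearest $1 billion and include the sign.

+$1,745 billion

Expenditure multiplier = 1/(1 − c(1−t)) = 1/(1 − 0.82×0.81) = 1/0.3358 ≈ 2.978.
ΔG contributes k·ΔG = (+$204 billion) / 0.3358 ≈ +$607.5 billion.
ΔT of −$466 billion changes first-round spending by −c·ΔT = +$382.12 billion, contributing k·(−c·ΔT) = (+$382.12 billion) / 0.3358 ≈ +$1,137.9 billion.
Net ΔY = k(ΔG − c·ΔT) = (+$586.12 billion) / 0.3358 ≈ +$1,745 billion.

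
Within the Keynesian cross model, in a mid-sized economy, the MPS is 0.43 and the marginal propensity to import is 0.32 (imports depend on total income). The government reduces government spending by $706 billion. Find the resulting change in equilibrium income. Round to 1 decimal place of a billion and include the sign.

−$941.3 billion

MPC = 1 − MPS = 1 − 0.43 = 0.57.
Expenditure multiplier = 1/(1 − c + m) = 1/(1 − 0.57 + 0.32) = 1/0.75 ≈ 1.333.
ΔY = k × ΔG = (−$706 billion) / 0.75 ≈ −$941.3 billion.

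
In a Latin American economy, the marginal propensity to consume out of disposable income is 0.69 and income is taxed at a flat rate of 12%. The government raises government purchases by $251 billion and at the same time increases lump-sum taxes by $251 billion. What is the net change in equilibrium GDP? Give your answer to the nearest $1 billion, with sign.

Expenditure multiplier = 1/(1 − c(1−t)) = 1/(1 − 0.69×0.88) = 1/0.3928 ≈ 2.546.
ΔG contributes k·ΔG = (+$251 billion) / 0.3928 ≈ +$639 billion.
ΔT of +$251 billion changes first-round spending by −c·ΔT = −$173.19 billion, contributing k·(−c·ΔT) = (−$173.19 billion) / 0.3928 ≈ −$440.9 billion.
Net ΔY = k(ΔG − c·ΔT) = (+$77.81 billion) / 0.3928 ≈ +$198 billion.

+$198 billion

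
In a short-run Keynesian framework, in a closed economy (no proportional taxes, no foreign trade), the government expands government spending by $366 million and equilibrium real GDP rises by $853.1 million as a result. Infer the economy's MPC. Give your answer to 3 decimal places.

0.571

Implied spending multiplier k = ΔY/ΔG = 853.1/366 ≈ 2.3309.
Since k = 1/(1 − MPC), MPC = 1 − 1/k = 1 − ΔG/ΔY = 1 − 366/853.1 ≈ 0.571.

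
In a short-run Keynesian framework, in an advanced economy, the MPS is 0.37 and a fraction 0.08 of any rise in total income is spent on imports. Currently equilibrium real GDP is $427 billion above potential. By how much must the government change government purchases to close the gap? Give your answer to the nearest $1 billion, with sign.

MPC = 1 − MPS = 1 − 0.37 = 0.63.
Spending multiplier = 1/(1 − c + m) = 1/(1 − 0.63 + 0.08) = 1/0.45 ≈ 2.222.
Need ΔY = −$427 billion, so ΔG = ΔY/k = (−$427 billion) × 0.45 ≈ −$192 billion.
The government should cut government purchases by $192 billion.

−$192 billion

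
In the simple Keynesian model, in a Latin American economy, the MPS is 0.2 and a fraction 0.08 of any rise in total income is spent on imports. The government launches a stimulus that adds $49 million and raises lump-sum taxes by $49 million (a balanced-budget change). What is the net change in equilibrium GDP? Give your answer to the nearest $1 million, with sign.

+$35 million

MPC = 1 − MPS = 1 − 0.2 = 0.8.
Expenditure multiplier = 1/(1 − c + m) = 1/(1 − 0.8 + 0.08) = 1/0.28 ≈ 3.571.
ΔG contributes k·ΔG = (+$49 million) / 0.28 = +$175 million.
ΔT of +$49 million changes first-round spending by −c·ΔT = −$39.2 million, contributing k·(−c·ΔT) = (−$39.2 million) / 0.28 = −$140 million.
Net ΔY = k(ΔG − c·ΔT) = (+$9.8 million) / 0.28 = +$35 million.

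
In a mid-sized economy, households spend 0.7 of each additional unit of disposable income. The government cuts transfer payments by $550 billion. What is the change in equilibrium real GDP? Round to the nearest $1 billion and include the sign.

The transfer change shifts disposable income by −$550 billion, so first-round consumption changes by c·ΔTR = 0.7 × (−$550 billion) = −$385 billion.
Expenditure multiplier = 1/(1 − MPC) = 1/(1 − 0.7) = 1/0.3 ≈ 3.333.
The transfer multiplier is c × k ≈ 2.333, so ΔY = k × (c·ΔTR) = (−$385 billion) / 0.3 ≈ −$1,283 billion.

−$1,283 billion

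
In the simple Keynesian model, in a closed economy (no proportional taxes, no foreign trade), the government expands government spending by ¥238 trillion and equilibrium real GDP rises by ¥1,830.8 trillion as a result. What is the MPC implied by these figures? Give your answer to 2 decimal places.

0.87

Implied spending multiplier k = ΔY/ΔG = 1,830.8/238 ≈ 7.6924.
Since k = 1/(1 − MPC), MPC = 1 − 1/k = 1 − ΔG/ΔY = 1 − 238/1,830.8 ≈ 0.87.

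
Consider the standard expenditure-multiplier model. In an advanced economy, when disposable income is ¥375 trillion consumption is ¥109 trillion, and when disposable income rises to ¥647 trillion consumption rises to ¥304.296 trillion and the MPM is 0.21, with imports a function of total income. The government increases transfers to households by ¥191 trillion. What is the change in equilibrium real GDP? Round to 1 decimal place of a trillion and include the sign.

MPC = ΔC/ΔYd = (304.296 − 109)/(647 − 375) = 195.296/272 = 0.718.
The transfer change shifts disposable income by +¥191 trillion, so first-round consumption changes by c·ΔTR = 0.718 × (+¥191 trillion) = +¥137.138 trillion.
Expenditure multiplier = 1/(1 − c + m) = 1/(1 − 0.718 + 0.21) = 1/0.492 ≈ 2.033.
The transfer multiplier is c × k ≈ 1.459, so ΔY = k × (c·ΔTR) = (+¥137.138 trillion) / 0.492 ≈ +¥278.7 trillion.

+¥278.7 trillion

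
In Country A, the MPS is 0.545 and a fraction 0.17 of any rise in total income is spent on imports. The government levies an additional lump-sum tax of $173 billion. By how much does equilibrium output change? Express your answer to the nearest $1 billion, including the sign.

−$110 billion

MPC = 1 − MPS = 1 − 0.545 = 0.455.
A lump-sum tax change of +$173 billion shifts disposable income by −$173 billion; first-round consumption changes by −c × ΔT = −0.455 × (+$173 billion) = −$78.715 billion.
Expenditure multiplier = 1/(1 − c + m) = 1/(1 − 0.455 + 0.17) = 1/0.715 ≈ 1.399.
The tax multiplier is −c × k ≈ −0.636, so ΔY = k × (−c·ΔT) = (−$78.715 billion) / 0.715 ≈ −$110 billion.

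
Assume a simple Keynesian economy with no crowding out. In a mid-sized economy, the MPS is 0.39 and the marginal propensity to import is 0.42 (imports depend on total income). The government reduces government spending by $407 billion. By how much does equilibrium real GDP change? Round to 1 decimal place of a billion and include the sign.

MPC = 1 − MPS = 1 − 0.39 = 0.61.
Spending multiplier = 1/(1 − c + m) = 1/(1 − 0.61 + 0.42) = 1/0.81 ≈ 1.235.
ΔY = k × ΔG = (−$407 billion) / 0.81 ≈ −$502.5 billion.

−$502.5 billion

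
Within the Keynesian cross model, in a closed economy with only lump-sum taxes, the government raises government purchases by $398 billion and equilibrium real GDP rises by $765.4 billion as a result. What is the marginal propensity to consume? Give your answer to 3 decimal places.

0.480

Implied spending multiplier k = ΔY/ΔG = 765.4/398 ≈ 1.9231.
Since k = 1/(1 − MPC), MPC = 1 − 1/k = 1 − ΔG/ΔY = 1 − 398/765.4 ≈ 0.480.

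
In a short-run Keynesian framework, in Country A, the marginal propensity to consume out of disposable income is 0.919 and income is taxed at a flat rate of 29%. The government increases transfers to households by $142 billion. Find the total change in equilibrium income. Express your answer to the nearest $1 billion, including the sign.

+$376 billion

The transfer change shifts disposable income by +$142 billion, so first-round consumption changes by c·ΔTR = 0.919 × (+$142 billion) = +$130.498 billion.
Expenditure multiplier = 1/(1 − c(1−t)) = 1/(1 − 0.919×0.71) = 1/0.34751 ≈ 2.878.
The transfer multiplier is c × k ≈ 2.645, so ΔY = k × (c·ΔTR) = (+$130.498 billion) / 0.34751 ≈ +$376 billion.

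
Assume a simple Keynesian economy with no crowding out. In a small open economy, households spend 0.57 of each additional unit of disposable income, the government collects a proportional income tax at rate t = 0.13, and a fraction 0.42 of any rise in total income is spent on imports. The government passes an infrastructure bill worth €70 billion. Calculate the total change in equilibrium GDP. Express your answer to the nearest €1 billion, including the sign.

Expenditure multiplier = 1/(1 − c(1−t) + m) = 1/(1 − 0.57×0.87 + 0.42) = 1/0.9241 ≈ 1.082.
ΔY = k × ΔG = (+€70 billion) / 0.9241 ≈ +€76 billion.

+€76 billion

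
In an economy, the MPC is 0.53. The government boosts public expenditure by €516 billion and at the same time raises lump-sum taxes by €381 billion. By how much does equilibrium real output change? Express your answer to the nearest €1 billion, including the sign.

Expenditure multiplier = 1/(1 − MPC) = 1/(1 − 0.53) = 1/0.47 ≈ 2.128.
ΔG contributes k·ΔG = (+€516 billion) / 0.47 ≈ +€1,097.9 billion.
ΔT of +€381 billion changes first-round spending by −c·ΔT = −€201.93 billion, contributing k·(−c·ΔT) = (−€201.93 billion) / 0.47 ≈ −€429.6 billion.
Net ΔY = k(ΔG − c·ΔT) = (+€314.07 billion) / 0.47 ≈ +€668 billion.

+€668 billion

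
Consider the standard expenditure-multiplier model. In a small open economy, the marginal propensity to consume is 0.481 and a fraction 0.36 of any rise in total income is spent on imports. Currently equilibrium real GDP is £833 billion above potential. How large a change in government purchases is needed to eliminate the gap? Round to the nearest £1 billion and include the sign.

−£732 billion

Spending multiplier = 1/(1 − c + m) = 1/(1 − 0.481 + 0.36) = 1/0.879 ≈ 1.138.
Need ΔY = −£833 billion, so ΔG = ΔY/k = (−£833 billion) × 0.879 ≈ −£732 billion.
The government should cut government purchases by £732 billion.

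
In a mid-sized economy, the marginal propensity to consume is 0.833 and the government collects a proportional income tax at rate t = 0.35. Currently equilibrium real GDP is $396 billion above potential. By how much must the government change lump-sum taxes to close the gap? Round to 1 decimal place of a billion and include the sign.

Spending multiplier = 1/(1 − c(1−t)) = 1/(1 − 0.833×0.65) = 1/0.45855 ≈ 2.181.
Tax multiplier = −c·k = −0.833/0.45855 ≈ −1.817. Need ΔY = −$396 billion, so ΔT = ΔY/(−c·k) = −(−$396 billion) × 0.45855 / 0.833 ≈ +$218 billion.
The government should raise lump-sum taxes by $218 billion.

+$218.0 billion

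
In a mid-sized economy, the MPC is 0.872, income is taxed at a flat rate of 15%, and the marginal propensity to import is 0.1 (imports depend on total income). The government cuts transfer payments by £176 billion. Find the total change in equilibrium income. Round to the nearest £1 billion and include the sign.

−£428 billion

The transfer change shifts disposable income by −£176 billion, so first-round consumption changes by c·ΔTR = 0.872 × (−£176 billion) = −£153.472 billion.
Expenditure multiplier = 1/(1 − c(1−t) + m) = 1/(1 − 0.872×0.85 + 0.1) = 1/0.3588 ≈ 2.787.
The transfer multiplier is c × k ≈ 2.43, so ΔY = k × (c·ΔTR) = (−£153.472 billion) / 0.3588 ≈ −£428 billion.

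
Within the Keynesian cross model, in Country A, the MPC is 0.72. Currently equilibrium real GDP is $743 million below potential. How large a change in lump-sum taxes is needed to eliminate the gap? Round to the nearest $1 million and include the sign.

Spending multiplier = 1/(1 − MPC) = 1/(1 − 0.72) = 1/0.28 ≈ 3.571.
Tax multiplier = −c·k = −0.72/0.28 ≈ −2.571. Need ΔY = +$743 million, so ΔT = ΔY/(−c·k) = −(+$743 million) × 0.28 / 0.72 ≈ −$289 million.
The government should cut lump-sum taxes by $289 million.

−$289 million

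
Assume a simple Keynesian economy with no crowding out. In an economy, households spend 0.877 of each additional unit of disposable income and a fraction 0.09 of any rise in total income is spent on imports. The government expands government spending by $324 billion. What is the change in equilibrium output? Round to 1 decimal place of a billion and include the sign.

Spending multiplier = 1/(1 − c + m) = 1/(1 − 0.877 + 0.09) = 1/0.213 ≈ 4.695.
ΔY = k × ΔG = (+$324 billion) / 0.213 ≈ +$1,521.1 billion.

+$1,521.1 billion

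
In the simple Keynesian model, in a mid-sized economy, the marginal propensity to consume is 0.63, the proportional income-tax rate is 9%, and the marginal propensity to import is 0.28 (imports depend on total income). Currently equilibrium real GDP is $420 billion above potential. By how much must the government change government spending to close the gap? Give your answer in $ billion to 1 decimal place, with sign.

Spending multiplier = 1/(1 − c(1−t) + m) = 1/(1 − 0.63×0.91 + 0.28) = 1/0.7067 ≈ 1.415.
Need ΔY = −$420 billion, so ΔG = ΔY/k = (−$420 billion) × 0.7067 ≈ −$296.8 billion.
The government should cut government spending by $296.8 billion.

−$296.8 billion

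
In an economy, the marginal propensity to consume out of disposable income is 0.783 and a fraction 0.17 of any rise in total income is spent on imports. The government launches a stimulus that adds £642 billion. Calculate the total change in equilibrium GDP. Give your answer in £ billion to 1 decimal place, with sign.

+£1,658.9 billion

Spending multiplier = 1/(1 − c + m) = 1/(1 − 0.783 + 0.17) = 1/0.387 ≈ 2.584.
ΔY = k × ΔG = (+£642 billion) / 0.387 ≈ +£1,658.9 billion.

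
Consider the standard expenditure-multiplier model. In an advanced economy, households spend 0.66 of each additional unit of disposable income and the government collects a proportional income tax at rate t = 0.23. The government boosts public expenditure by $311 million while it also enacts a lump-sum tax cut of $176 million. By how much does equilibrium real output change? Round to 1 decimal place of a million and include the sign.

Expenditure multiplier = 1/(1 − c(1−t)) = 1/(1 − 0.66×0.77) = 1/0.4918 ≈ 2.033.
ΔG contributes k·ΔG = (+$311 million) / 0.4918 ≈ +$632.4 million.
ΔT of −$176 million changes first-round spending by −c·ΔT = +$116.16 million, contributing k·(−c·ΔT) = (+$116.16 million) / 0.4918 ≈ +$236.2 million.
Net ΔY = k(ΔG − c·ΔT) = (+$427.16 million) / 0.4918 ≈ +$868.6 million.

+$868.6 million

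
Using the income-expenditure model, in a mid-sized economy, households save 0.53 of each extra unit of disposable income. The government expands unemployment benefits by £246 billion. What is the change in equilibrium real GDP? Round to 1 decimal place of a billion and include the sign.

+£218.2 billion

MPC = 1 − MPS = 1 − 0.53 = 0.47.
The transfer change shifts disposable income by +£246 billion, so first-round consumption changes by c·ΔTR = 0.47 × (+£246 billion) = +£115.62 billion.
Expenditure multiplier = 1/(1 − MPC) = 1/(1 − 0.47) = 1/0.53 ≈ 1.887.
The transfer multiplier is c × k ≈ 0.887, so ΔY = k × (c·ΔTR) = (+£115.62 billion) / 0.53 ≈ +£218.2 billion.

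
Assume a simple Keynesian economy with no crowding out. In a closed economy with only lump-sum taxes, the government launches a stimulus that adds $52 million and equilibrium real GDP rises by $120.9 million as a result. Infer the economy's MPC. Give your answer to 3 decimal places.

0.570

Implied spending multiplier k = ΔY/ΔG = 120.9/52 = 2.325.
Since k = 1/(1 − MPC), MPC = 1 − 1/k = 1 − ΔG/ΔY = 1 − 52/120.9 ≈ 0.570.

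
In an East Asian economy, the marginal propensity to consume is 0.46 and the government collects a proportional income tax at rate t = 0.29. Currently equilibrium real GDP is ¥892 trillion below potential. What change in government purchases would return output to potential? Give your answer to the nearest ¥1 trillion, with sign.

Spending multiplier = 1/(1 − c(1−t)) = 1/(1 − 0.46×0.71) = 1/0.6734 ≈ 1.485.
Need ΔY = +¥892 trillion, so ΔG = ΔY/k = (+¥892 trillion) × 0.6734 ≈ +¥601 trillion.
The government should increase government purchases by ¥601 trillion.

+¥601 trillion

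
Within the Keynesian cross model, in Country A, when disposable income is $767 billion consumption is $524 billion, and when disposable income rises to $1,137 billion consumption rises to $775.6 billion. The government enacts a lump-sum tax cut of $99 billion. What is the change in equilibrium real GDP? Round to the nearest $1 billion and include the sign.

+$210 billion

MPC = ΔC/ΔYd = (775.6 − 524)/(1,137 − 767) = 251.6/370 = 0.68.
A lump-sum tax change of −$99 billion shifts disposable income by +$99 billion; first-round consumption changes by −c × ΔT = −0.68 × (−$99 billion) = +$67.32 billion.
Expenditure multiplier = 1/(1 − MPC) = 1/(1 − 0.68) = 1/0.32 = 3.125.
The tax multiplier is −c × k = −2.125, so ΔY = k × (−c·ΔT) = (+$67.32 billion) / 0.32 ≈ +$210 billion.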